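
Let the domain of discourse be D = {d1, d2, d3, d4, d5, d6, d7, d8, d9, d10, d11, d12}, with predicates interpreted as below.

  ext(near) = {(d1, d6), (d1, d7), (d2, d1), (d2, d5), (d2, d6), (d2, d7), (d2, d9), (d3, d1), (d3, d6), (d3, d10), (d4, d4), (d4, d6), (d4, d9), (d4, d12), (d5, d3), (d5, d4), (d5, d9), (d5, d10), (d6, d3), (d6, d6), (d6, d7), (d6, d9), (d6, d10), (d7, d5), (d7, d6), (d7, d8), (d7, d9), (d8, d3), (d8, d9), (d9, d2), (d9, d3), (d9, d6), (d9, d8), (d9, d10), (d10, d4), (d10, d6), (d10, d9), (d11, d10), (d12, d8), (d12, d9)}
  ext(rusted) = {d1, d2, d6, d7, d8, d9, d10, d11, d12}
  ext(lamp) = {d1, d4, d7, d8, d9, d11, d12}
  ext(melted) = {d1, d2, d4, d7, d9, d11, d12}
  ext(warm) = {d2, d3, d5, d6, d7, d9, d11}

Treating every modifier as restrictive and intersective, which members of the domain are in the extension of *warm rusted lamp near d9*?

{d7}

⟦near d9⟧ = {x : ⟨x, d9⟩ ∈ ⟦near⟧} = {d2, d4, d5, d6, d7, d8, d10, d12}
⟦lamp⟧ = {d1, d4, d7, d8, d9, d11, d12}
… ∩ ⟦near d9⟧ = {d1, d4, d7, d8, d9, d11, d12} ∩ {d2, d4, d5, d6, d7, d8, d10, d12} = {d4, d7, d8, d12}
… ∩ ⟦warm⟧ = {d4, d7, d8, d12} ∩ {d2, d3, d5, d6, d7, d9, d11} = {d7}
… ∩ ⟦rusted⟧ = {d7} ∩ {d1, d2, d6, d7, d8, d9, d10, d11, d12} = {d7}
So ⟦warm rusted lamp near d9⟧ = {d7}.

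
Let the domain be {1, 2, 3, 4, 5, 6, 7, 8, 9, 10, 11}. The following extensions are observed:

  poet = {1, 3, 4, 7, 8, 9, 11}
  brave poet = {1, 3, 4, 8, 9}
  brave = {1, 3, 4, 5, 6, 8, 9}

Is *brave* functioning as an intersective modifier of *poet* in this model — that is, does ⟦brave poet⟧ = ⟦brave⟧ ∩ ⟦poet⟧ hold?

⟦brave⟧ ∩ ⟦poet⟧ = {1, 3, 4, 5, 6, 8, 9} ∩ {1, 3, 4, 7, 8, 9, 11} = {1, 3, 4, 8, 9}
Observed ⟦brave poet⟧ = {1, 3, 4, 8, 9}.
These coincide, so the modifier is intersective here.

yes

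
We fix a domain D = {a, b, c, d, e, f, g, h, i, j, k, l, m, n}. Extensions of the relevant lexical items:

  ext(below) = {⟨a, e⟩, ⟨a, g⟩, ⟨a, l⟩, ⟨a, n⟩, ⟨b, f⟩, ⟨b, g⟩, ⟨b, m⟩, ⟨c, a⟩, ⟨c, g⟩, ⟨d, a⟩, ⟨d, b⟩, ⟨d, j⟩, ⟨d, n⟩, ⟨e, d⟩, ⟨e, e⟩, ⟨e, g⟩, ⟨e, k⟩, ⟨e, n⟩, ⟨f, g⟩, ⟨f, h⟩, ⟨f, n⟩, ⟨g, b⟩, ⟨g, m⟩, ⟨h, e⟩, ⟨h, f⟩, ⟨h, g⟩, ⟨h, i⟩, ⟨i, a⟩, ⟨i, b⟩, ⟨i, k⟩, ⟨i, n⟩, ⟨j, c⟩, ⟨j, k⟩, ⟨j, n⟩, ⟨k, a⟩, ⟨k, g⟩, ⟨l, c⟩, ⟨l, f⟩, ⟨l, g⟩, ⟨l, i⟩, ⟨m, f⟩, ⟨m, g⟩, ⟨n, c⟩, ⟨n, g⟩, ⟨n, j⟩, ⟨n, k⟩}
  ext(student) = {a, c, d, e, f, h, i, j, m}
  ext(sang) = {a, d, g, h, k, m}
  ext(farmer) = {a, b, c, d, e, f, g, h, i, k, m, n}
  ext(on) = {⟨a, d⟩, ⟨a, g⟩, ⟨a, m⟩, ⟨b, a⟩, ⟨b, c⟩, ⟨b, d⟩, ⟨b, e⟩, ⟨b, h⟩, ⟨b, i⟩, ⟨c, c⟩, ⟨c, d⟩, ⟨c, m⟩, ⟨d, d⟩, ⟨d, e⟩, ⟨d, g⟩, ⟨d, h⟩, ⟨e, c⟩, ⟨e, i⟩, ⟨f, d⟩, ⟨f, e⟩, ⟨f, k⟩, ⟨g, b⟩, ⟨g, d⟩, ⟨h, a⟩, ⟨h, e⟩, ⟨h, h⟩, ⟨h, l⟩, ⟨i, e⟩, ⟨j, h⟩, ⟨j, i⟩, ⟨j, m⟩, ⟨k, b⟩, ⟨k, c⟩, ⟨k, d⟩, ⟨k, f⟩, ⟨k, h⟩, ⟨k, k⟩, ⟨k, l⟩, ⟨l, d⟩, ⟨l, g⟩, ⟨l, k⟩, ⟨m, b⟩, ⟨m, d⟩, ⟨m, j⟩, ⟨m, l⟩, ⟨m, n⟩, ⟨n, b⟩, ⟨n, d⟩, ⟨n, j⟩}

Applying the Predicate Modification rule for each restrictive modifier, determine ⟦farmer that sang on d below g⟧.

⟦that sang⟧ = ⟦sang⟧ = {a, d, g, h, k, m}
⟦on d⟧ = {x : ⟨x, d⟩ ∈ ⟦on⟧} = {a, b, c, d, f, g, k, l, m, n}
⟦below g⟧ = {x : ⟨x, g⟩ ∈ ⟦below⟧} = {a, b, c, e, f, h, k, l, m, n}
⟦farmer⟧ = {a, b, c, d, e, f, g, h, i, k, m, n}
… ∩ ⟦that sang⟧ = {a, b, c, d, e, f, g, h, i, k, m, n} ∩ {a, d, g, h, k, m} = {a, d, g, h, k, m}
… ∩ ⟦on d⟧ = {a, d, g, h, k, m} ∩ {a, b, c, d, f, g, k, l, m, n} = {a, d, g, k, m}
… ∩ ⟦below g⟧ = {a, d, g, k, m} ∩ {a, b, c, e, f, h, k, l, m, n} = {a, k, m}
So ⟦farmer that sang on d below g⟧ = {a, k, m}.

{a, k, m}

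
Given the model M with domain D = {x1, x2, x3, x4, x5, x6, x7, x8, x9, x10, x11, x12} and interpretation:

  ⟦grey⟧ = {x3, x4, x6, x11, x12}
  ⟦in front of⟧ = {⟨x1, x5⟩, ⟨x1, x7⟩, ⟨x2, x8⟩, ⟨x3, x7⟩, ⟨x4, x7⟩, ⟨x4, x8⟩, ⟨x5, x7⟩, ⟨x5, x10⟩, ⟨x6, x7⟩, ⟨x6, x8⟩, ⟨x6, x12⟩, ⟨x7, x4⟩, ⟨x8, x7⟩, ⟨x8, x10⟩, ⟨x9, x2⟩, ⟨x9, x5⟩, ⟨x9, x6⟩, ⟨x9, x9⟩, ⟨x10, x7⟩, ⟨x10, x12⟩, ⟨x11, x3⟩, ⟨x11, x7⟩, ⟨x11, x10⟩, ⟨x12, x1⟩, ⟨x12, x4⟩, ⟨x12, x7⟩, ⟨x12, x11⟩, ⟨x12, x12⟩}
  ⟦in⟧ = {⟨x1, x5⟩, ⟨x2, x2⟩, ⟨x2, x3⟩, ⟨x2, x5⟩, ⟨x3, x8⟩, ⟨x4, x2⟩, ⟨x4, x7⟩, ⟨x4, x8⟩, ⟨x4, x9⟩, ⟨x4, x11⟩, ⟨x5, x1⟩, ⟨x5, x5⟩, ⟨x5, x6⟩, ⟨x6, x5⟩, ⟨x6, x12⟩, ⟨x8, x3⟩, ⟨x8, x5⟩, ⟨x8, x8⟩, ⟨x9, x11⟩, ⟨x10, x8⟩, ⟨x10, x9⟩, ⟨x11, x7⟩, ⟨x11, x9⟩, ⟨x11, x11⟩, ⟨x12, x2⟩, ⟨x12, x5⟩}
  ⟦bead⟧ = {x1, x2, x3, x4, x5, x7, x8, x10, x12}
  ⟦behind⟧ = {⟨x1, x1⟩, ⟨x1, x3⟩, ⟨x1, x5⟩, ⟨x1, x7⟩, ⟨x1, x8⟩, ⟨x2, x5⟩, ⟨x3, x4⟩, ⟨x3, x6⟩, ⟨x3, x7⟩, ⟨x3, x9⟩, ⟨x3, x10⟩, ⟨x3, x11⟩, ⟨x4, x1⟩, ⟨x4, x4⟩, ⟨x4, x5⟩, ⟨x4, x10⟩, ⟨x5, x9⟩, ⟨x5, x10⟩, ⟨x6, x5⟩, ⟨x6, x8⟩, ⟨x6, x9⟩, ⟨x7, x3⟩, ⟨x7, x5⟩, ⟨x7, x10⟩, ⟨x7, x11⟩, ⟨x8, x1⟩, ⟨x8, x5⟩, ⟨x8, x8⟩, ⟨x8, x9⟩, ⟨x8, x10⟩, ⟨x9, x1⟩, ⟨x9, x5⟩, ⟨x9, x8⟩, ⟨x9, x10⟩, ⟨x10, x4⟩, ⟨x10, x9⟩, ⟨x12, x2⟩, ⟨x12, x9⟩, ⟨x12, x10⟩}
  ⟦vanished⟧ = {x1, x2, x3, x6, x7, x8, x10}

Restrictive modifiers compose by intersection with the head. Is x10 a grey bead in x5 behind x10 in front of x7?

no

⟦in x5⟧ = {x : ⟨x, x5⟩ ∈ ⟦in⟧} = {x1, x2, x5, x6, x8, x12}
⟦behind x10⟧ = {x : ⟨x, x10⟩ ∈ ⟦behind⟧} = {x3, x4, x5, x7, x8, x9, x12}
⟦in front of x7⟧ = {x : ⟨x, x7⟩ ∈ ⟦in front of⟧} = {x1, x3, x4, x5, x6, x8, x10, x11, x12}
⟦bead⟧ = {x1, x2, x3, x4, x5, x7, x8, x10, x12}
… ∩ ⟦in x5⟧ = {x1, x2, x3, x4, x5, x7, x8, x10, x12} ∩ {x1, x2, x5, x6, x8, x12} = {x1, x2, x5, x8, x12}
… ∩ ⟦behind x10⟧ = {x1, x2, x5, x8, x12} ∩ {x3, x4, x5, x7, x8, x9, x12} = {x5, x8, x12}
… ∩ ⟦in front of x7⟧ = {x5, x8, x12} ∩ {x1, x3, x4, x5, x6, x8, x10, x11, x12} = {x5, x8, x12}
… ∩ ⟦grey⟧ = {x5, x8, x12} ∩ {x3, x4, x6, x11, x12} = {x12}
⟦grey bead in x5 behind x10 in front of x7⟧ = {x12}; x10 ∉ this set.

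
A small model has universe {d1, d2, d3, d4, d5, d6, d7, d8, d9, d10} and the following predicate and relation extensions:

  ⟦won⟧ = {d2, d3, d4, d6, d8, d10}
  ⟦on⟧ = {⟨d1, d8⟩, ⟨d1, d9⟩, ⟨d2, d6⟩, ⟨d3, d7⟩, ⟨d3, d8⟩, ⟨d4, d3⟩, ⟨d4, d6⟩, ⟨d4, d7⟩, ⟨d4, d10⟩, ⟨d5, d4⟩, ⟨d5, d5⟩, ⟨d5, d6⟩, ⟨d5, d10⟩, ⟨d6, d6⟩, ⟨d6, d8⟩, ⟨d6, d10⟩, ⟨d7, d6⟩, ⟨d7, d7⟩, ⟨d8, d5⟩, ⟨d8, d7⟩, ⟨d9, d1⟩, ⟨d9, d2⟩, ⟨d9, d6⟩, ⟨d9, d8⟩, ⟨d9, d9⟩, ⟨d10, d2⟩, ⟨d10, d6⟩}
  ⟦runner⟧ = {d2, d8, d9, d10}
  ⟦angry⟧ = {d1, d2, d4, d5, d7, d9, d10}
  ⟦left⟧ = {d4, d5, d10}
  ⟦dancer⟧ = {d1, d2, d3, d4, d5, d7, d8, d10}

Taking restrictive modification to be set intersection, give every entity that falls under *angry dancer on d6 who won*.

{d2, d4, d10}

⟦on d6⟧ = {x : ⟨x, d6⟩ ∈ ⟦on⟧} = {d2, d4, d5, d6, d7, d9, d10}
⟦who won⟧ = ⟦won⟧ = {d2, d3, d4, d6, d8, d10}
⟦dancer⟧ = {d1, d2, d3, d4, d5, d7, d8, d10}
… ∩ ⟦on d6⟧ = {d1, d2, d3, d4, d5, d7, d8, d10} ∩ {d2, d4, d5, d6, d7, d9, d10} = {d2, d4, d5, d7, d10}
… ∩ ⟦who won⟧ = {d2, d4, d5, d7, d10} ∩ {d2, d3, d4, d6, d8, d10} = {d2, d4, d10}
… ∩ ⟦angry⟧ = {d2, d4, d10} ∩ {d1, d2, d4, d5, d7, d9, d10} = {d2, d4, d10}
So ⟦angry dancer on d6 who won⟧ = {d2, d4, d10}.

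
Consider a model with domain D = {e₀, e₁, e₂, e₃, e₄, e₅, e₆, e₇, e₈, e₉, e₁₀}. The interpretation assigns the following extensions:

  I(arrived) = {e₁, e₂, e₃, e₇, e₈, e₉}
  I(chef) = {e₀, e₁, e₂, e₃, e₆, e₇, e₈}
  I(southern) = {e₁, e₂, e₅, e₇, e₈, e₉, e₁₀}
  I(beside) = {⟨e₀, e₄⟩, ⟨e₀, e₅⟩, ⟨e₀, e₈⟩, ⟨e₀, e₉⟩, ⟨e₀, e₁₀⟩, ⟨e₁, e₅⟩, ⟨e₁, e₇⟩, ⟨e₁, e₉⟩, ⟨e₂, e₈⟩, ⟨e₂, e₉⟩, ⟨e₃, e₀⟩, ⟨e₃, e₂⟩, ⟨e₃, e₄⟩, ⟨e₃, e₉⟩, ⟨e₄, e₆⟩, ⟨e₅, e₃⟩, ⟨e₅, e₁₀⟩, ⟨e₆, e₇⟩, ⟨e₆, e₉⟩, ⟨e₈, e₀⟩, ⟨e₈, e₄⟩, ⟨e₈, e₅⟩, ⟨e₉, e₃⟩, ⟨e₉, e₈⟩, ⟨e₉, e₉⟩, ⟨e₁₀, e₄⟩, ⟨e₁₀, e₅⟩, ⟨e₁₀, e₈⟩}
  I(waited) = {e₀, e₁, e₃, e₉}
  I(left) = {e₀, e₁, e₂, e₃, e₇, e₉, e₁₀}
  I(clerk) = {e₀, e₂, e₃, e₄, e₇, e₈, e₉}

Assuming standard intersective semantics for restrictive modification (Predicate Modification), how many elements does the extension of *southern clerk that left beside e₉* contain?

⟦that left⟧ = ⟦left⟧ = {e₀, e₁, e₂, e₃, e₇, e₉, e₁₀}
⟦beside e₉⟧ = {x : ⟨x, e₉⟩ ∈ ⟦beside⟧} = {e₀, e₁, e₂, e₃, e₆, e₉}
⟦clerk⟧ = {e₀, e₂, e₃, e₄, e₇, e₈, e₉}
… ∩ ⟦that left⟧ = {e₀, e₂, e₃, e₄, e₇, e₈, e₉} ∩ {e₀, e₁, e₂, e₃, e₇, e₉, e₁₀} = {e₀, e₂, e₃, e₇, e₉}
… ∩ ⟦beside e₉⟧ = {e₀, e₂, e₃, e₇, e₉} ∩ {e₀, e₁, e₂, e₃, e₆, e₉} = {e₀, e₂, e₃, e₉}
… ∩ ⟦southern⟧ = {e₀, e₂, e₃, e₉} ∩ {e₁, e₂, e₅, e₇, e₈, e₉, e₁₀} = {e₂, e₉}
⟦southern clerk that left beside e₉⟧ = {e₂, e₉}, so the cardinality is 2.

2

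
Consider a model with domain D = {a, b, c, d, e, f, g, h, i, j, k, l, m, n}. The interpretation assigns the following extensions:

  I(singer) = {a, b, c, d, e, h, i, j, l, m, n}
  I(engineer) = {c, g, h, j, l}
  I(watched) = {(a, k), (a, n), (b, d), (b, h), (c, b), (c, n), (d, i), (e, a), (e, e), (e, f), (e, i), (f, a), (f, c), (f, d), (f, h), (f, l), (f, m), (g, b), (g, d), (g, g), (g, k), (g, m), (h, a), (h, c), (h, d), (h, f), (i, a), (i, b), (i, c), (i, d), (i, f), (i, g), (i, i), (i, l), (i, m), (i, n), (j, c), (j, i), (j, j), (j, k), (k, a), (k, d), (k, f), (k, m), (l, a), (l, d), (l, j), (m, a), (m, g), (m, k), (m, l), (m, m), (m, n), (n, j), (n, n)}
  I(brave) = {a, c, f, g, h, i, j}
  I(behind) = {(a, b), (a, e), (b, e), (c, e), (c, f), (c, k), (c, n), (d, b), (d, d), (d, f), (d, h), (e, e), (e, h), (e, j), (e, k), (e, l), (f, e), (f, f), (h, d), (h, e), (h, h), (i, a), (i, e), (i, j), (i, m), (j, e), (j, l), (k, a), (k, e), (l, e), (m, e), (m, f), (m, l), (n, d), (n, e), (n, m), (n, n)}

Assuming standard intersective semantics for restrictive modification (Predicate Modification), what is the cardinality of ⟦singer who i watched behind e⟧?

⟦who i watched⟧ = {x : ⟨i, x⟩ ∈ ⟦watched⟧} = {a, b, c, d, f, g, i, l, m, n}
⟦behind e⟧ = {x : ⟨x, e⟩ ∈ ⟦behind⟧} = {a, b, c, e, f, h, i, j, k, l, m, n}
⟦singer⟧ = {a, b, c, d, e, h, i, j, l, m, n}
… ∩ ⟦who i watched⟧ = {a, b, c, d, e, h, i, j, l, m, n} ∩ {a, b, c, d, f, g, i, l, m, n} = {a, b, c, d, i, l, m, n}
… ∩ ⟦behind e⟧ = {a, b, c, d, i, l, m, n} ∩ {a, b, c, e, f, h, i, j, k, l, m, n} = {a, b, c, i, l, m, n}
⟦singer who i watched behind e⟧ = {a, b, c, i, l, m, n}, so the cardinality is 7.

7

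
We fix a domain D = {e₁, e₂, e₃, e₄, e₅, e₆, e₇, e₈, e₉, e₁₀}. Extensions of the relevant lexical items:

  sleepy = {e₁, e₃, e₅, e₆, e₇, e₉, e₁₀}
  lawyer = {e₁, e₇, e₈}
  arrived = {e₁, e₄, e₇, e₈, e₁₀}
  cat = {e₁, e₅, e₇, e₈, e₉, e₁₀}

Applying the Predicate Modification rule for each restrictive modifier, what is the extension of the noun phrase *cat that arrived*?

⟦that arrived⟧ = ⟦arrived⟧ = {e₁, e₄, e₇, e₈, e₁₀}
⟦cat⟧ = {e₁, e₅, e₇, e₈, e₉, e₁₀}
… ∩ ⟦that arrived⟧ = {e₁, e₅, e₇, e₈, e₉, e₁₀} ∩ {e₁, e₄, e₇, e₈, e₁₀} = {e₁, e₇, e₈, e₁₀}
So ⟦cat that arrived⟧ = {e₁, e₇, e₈, e₁₀}.

{e₁, e₇, e₈, e₁₀}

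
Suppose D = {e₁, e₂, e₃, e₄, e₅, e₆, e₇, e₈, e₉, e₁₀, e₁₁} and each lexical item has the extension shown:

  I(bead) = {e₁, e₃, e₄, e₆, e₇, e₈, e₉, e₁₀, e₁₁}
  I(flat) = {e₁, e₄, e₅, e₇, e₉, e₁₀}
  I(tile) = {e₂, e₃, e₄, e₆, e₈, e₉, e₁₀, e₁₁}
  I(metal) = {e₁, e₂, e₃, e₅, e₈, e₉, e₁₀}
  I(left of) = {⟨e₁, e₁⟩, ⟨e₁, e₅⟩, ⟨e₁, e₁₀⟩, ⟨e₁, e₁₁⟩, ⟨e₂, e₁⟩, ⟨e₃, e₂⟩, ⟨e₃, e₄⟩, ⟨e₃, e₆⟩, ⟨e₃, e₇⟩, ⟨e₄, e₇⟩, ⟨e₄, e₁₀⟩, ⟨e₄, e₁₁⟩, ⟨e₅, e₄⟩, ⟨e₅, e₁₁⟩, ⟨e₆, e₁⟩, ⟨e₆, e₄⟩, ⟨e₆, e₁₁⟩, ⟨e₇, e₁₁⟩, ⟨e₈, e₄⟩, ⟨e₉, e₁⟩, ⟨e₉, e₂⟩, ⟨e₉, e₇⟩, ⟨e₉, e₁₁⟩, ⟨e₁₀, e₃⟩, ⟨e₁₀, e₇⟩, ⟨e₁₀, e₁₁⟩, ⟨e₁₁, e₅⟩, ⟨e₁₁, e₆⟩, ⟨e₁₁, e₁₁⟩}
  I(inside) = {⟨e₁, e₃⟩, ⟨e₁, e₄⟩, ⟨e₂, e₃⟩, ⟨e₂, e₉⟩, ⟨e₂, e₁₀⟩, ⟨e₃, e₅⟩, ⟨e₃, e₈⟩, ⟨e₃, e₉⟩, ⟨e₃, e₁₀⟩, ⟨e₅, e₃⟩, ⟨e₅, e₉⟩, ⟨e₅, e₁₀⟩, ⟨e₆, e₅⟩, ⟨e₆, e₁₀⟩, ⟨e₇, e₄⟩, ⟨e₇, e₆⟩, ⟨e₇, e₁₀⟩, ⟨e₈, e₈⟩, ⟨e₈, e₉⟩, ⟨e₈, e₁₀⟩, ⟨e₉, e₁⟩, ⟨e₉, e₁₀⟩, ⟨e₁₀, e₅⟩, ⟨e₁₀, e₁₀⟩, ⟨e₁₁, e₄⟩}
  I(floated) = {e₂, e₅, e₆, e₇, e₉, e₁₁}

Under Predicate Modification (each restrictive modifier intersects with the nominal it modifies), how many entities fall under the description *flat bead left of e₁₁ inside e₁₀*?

⟦left of e₁₁⟧ = {x : ⟨x, e₁₁⟩ ∈ ⟦left of⟧} = {e₁, e₄, e₅, e₆, e₇, e₉, e₁₀, e₁₁}
⟦inside e₁₀⟧ = {x : ⟨x, e₁₀⟩ ∈ ⟦inside⟧} = {e₂, e₃, e₅, e₆, e₇, e₈, e₉, e₁₀}
⟦bead⟧ = {e₁, e₃, e₄, e₆, e₇, e₈, e₉, e₁₀, e₁₁}
… ∩ ⟦left of e₁₁⟧ = {e₁, e₃, e₄, e₆, e₇, e₈, e₉, e₁₀, e₁₁} ∩ {e₁, e₄, e₅, e₆, e₇, e₉, e₁₀, e₁₁} = {e₁, e₄, e₆, e₇, e₉, e₁₀, e₁₁}
… ∩ ⟦inside e₁₀⟧ = {e₁, e₄, e₆, e₇, e₉, e₁₀, e₁₁} ∩ {e₂, e₃, e₅, e₆, e₇, e₈, e₉, e₁₀} = {e₆, e₇, e₉, e₁₀}
… ∩ ⟦flat⟧ = {e₆, e₇, e₉, e₁₀} ∩ {e₁, e₄, e₅, e₇, e₉, e₁₀} = {e₇, e₉, e₁₀}
⟦flat bead left of e₁₁ inside e₁₀⟧ = {e₇, e₉, e₁₀}, so the cardinality is 3.

3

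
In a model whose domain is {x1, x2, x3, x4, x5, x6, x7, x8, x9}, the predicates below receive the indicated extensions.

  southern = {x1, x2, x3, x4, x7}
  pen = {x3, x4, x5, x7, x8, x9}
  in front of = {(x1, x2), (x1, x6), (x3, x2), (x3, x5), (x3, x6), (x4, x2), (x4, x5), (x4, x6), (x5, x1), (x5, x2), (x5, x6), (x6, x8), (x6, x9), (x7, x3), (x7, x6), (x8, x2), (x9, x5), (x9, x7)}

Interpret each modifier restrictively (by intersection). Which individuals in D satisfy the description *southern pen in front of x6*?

{x3, x4, x7}

⟦in front of x6⟧ = {x : ⟨x, x6⟩ ∈ ⟦in front of⟧} = {x1, x3, x4, x5, x7}
⟦pen⟧ = {x3, x4, x5, x7, x8, x9}
… ∩ ⟦in front of x6⟧ = {x3, x4, x5, x7, x8, x9} ∩ {x1, x3, x4, x5, x7} = {x3, x4, x5, x7}
… ∩ ⟦southern⟧ = {x3, x4, x5, x7} ∩ {x1, x2, x3, x4, x7} = {x3, x4, x7}
So ⟦southern pen in front of x6⟧ = {x3, x4, x7}.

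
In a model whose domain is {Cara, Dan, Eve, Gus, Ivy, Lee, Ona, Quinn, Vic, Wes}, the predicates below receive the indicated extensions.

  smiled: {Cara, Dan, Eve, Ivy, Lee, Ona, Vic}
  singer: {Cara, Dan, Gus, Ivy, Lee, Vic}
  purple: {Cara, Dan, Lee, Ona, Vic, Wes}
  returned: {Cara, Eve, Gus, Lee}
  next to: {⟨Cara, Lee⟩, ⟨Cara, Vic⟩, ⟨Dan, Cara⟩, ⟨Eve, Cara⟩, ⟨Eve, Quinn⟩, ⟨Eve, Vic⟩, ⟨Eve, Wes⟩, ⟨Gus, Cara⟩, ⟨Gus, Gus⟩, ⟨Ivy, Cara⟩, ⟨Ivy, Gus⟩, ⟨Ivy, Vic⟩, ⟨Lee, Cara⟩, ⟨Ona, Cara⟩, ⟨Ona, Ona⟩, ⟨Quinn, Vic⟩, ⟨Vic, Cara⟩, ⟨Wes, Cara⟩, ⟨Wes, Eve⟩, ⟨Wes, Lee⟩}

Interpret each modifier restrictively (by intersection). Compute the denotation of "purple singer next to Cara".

{Dan, Lee, Vic}

⟦next to Cara⟧ = {x : ⟨x, Cara⟩ ∈ ⟦next to⟧} = {Dan, Eve, Gus, Ivy, Lee, Ona, Vic, Wes}
⟦singer⟧ = {Cara, Dan, Gus, Ivy, Lee, Vic}
… ∩ ⟦next to Cara⟧ = {Cara, Dan, Gus, Ivy, Lee, Vic} ∩ {Dan, Eve, Gus, Ivy, Lee, Ona, Vic, Wes} = {Dan, Gus, Ivy, Lee, Vic}
… ∩ ⟦purple⟧ = {Dan, Gus, Ivy, Lee, Vic} ∩ {Cara, Dan, Lee, Ona, Vic, Wes} = {Dan, Lee, Vic}
So ⟦purple singer next to Cara⟧ = {Dan, Lee, Vic}.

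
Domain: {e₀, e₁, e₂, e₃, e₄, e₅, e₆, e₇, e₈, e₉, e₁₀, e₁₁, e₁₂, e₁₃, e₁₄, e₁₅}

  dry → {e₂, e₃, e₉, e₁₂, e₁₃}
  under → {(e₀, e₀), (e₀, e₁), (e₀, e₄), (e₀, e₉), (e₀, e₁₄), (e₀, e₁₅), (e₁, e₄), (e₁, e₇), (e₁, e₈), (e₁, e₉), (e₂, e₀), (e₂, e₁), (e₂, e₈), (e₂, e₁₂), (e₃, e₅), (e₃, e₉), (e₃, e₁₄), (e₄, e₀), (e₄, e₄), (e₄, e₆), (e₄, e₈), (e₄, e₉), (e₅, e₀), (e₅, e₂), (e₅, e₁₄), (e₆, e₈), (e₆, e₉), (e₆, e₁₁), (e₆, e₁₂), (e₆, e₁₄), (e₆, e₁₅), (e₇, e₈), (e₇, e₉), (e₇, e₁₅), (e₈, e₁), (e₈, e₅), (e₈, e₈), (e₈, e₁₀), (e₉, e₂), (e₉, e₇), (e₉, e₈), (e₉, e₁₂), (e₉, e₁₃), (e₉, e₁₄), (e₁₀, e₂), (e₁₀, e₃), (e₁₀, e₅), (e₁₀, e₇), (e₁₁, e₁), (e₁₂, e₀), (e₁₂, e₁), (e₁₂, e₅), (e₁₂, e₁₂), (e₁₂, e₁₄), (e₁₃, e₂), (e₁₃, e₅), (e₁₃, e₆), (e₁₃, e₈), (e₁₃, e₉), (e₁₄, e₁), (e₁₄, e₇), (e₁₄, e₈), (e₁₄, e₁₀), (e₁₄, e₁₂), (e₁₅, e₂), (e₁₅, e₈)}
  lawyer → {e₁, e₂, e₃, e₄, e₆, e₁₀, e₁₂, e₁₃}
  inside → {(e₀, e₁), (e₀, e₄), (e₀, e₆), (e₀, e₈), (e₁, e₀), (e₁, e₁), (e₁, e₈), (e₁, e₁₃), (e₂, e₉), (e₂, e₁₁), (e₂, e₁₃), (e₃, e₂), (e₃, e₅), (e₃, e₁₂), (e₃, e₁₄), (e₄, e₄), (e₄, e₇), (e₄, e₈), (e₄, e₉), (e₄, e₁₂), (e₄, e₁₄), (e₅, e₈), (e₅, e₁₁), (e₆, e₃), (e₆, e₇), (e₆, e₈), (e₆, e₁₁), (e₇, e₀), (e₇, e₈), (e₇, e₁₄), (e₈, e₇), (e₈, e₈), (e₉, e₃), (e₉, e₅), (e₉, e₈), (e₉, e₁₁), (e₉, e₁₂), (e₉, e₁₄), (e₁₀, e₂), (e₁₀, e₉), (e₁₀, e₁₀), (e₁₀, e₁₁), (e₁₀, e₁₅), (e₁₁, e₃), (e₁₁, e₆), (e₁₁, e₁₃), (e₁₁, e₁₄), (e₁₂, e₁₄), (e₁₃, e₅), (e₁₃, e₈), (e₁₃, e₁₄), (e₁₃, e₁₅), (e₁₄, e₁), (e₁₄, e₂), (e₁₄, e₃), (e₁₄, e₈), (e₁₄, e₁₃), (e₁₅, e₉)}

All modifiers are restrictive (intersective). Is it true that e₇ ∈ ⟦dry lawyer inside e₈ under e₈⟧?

⟦inside e₈⟧ = {x : ⟨x, e₈⟩ ∈ ⟦inside⟧} = {e₀, e₁, e₄, e₅, e₆, e₇, e₈, e₉, e₁₃, e₁₄}
⟦under e₈⟧ = {x : ⟨x, e₈⟩ ∈ ⟦under⟧} = {e₁, e₂, e₄, e₆, e₇, e₈, e₉, e₁₃, e₁₄, e₁₅}
⟦lawyer⟧ = {e₁, e₂, e₃, e₄, e₆, e₁₀, e₁₂, e₁₃}
… ∩ ⟦inside e₈⟧ = {e₁, e₂, e₃, e₄, e₆, e₁₀, e₁₂, e₁₃} ∩ {e₀, e₁, e₄, e₅, e₆, e₇, e₈, e₉, e₁₃, e₁₄} = {e₁, e₄, e₆, e₁₃}
… ∩ ⟦under e₈⟧ = {e₁, e₄, e₆, e₁₃} ∩ {e₁, e₂, e₄, e₆, e₇, e₈, e₉, e₁₃, e₁₄, e₁₅} = {e₁, e₄, e₆, e₁₃}
… ∩ ⟦dry⟧ = {e₁, e₄, e₆, e₁₃} ∩ {e₂, e₃, e₉, e₁₂, e₁₃} = {e₁₃}
⟦dry lawyer inside e₈ under e₈⟧ = {e₁₃}; e₇ ∉ this set.

no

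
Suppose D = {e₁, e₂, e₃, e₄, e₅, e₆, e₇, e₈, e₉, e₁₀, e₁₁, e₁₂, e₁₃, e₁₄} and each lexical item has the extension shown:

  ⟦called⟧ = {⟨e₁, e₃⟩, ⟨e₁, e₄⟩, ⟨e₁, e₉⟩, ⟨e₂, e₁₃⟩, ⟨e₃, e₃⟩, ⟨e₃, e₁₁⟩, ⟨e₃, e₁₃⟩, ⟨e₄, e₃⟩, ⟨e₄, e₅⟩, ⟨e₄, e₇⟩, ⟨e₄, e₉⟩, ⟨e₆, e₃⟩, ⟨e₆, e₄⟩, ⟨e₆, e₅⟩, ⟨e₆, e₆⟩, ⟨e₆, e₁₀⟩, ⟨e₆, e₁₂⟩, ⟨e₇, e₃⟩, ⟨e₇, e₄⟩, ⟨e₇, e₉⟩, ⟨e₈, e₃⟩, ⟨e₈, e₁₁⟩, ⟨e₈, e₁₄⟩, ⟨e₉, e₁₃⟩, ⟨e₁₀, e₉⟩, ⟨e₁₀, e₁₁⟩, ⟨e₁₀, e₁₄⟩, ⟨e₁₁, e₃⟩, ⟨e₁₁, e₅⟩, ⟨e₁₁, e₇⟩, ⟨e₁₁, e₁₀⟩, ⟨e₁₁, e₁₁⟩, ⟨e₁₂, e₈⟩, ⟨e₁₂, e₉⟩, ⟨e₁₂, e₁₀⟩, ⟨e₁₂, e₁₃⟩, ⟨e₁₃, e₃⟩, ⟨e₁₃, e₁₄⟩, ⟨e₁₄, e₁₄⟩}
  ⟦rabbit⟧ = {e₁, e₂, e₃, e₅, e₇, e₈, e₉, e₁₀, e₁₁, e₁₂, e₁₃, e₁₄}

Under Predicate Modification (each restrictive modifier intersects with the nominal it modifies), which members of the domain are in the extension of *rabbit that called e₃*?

{e₁, e₃, e₇, e₈, e₁₁, e₁₃}

⟦that called e₃⟧ = {x : ⟨x, e₃⟩ ∈ ⟦called⟧} = {e₁, e₃, e₄, e₆, e₇, e₈, e₁₁, e₁₃}
⟦rabbit⟧ = {e₁, e₂, e₃, e₅, e₇, e₈, e₉, e₁₀, e₁₁, e₁₂, e₁₃, e₁₄}
… ∩ ⟦that called e₃⟧ = {e₁, e₂, e₃, e₅, e₇, e₈, e₉, e₁₀, e₁₁, e₁₂, e₁₃, e₁₄} ∩ {e₁, e₃, e₄, e₆, e₇, e₈, e₁₁, e₁₃} = {e₁, e₃, e₇, e₈, e₁₁, e₁₃}
So ⟦rabbit that called e₃⟧ = {e₁, e₃, e₇, e₈, e₁₁, e₁₃}.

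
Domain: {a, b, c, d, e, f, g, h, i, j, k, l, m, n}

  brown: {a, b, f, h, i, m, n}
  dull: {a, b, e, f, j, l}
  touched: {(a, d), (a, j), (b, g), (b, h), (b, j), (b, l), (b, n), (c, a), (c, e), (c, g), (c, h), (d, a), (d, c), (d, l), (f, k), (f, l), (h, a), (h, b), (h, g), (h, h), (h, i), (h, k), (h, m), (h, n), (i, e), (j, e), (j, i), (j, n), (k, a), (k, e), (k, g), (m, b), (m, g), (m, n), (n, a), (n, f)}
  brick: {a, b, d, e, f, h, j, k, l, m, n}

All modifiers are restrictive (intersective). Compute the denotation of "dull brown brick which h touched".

{a, b}

⟦which h touched⟧ = {x : ⟨h, x⟩ ∈ ⟦touched⟧} = {a, b, g, h, i, k, m, n}
⟦brick⟧ = {a, b, d, e, f, h, j, k, l, m, n}
… ∩ ⟦which h touched⟧ = {a, b, d, e, f, h, j, k, l, m, n} ∩ {a, b, g, h, i, k, m, n} = {a, b, h, k, m, n}
… ∩ ⟦dull⟧ = {a, b, h, k, m, n} ∩ {a, b, e, f, j, l} = {a, b}
… ∩ ⟦brown⟧ = {a, b} ∩ {a, b, f, h, i, m, n} = {a, b}
So ⟦dull brown brick which h touched⟧ = {a, b}.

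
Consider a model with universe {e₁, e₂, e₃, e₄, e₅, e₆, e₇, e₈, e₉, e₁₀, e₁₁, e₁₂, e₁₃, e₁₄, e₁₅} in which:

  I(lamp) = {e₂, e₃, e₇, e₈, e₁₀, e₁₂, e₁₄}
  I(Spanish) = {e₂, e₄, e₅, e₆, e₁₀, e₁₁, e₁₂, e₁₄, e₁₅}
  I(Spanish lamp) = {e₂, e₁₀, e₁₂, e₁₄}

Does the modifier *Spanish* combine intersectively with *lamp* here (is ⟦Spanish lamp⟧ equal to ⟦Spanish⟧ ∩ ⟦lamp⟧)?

⟦Spanish⟧ ∩ ⟦lamp⟧ = {e₂, e₄, e₅, e₆, e₁₀, e₁₁, e₁₂, e₁₄, e₁₅} ∩ {e₂, e₃, e₇, e₈, e₁₀, e₁₂, e₁₄} = {e₂, e₁₀, e₁₂, e₁₄}
Observed ⟦Spanish lamp⟧ = {e₂, e₁₀, e₁₂, e₁₄}.
These coincide, so the modifier is intersective here.

yes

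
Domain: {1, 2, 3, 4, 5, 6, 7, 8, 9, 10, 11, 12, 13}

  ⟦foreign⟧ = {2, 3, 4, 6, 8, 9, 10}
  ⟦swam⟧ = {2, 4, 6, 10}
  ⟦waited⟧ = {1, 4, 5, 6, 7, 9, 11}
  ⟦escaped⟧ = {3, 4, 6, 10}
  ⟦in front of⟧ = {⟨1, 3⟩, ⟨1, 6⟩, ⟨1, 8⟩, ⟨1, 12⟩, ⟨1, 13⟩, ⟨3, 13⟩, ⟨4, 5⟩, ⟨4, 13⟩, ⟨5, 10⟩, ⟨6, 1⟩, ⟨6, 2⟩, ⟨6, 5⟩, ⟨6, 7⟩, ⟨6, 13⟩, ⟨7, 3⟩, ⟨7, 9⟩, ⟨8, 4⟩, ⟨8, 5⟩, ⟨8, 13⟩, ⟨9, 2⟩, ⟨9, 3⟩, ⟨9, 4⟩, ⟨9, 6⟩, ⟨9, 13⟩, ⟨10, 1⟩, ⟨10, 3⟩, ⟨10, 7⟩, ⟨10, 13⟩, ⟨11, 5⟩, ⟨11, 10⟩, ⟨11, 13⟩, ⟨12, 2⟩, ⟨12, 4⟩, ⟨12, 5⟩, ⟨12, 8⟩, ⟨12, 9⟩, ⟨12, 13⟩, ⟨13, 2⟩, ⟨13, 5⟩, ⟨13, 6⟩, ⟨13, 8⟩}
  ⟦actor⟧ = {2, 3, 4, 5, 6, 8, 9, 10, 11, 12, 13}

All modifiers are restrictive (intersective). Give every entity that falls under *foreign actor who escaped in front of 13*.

⟦who escaped⟧ = ⟦escaped⟧ = {3, 4, 6, 10}
⟦in front of 13⟧ = {x : ⟨x, 13⟩ ∈ ⟦in front of⟧} = {1, 3, 4, 6, 8, 9, 10, 11, 12}
⟦actor⟧ = {2, 3, 4, 5, 6, 8, 9, 10, 11, 12, 13}
… ∩ ⟦who escaped⟧ = {2, 3, 4, 5, 6, 8, 9, 10, 11, 12, 13} ∩ {3, 4, 6, 10} = {3, 4, 6, 10}
… ∩ ⟦in front of 13⟧ = {3, 4, 6, 10} ∩ {1, 3, 4, 6, 8, 9, 10, 11, 12} = {3, 4, 6, 10}
… ∩ ⟦foreign⟧ = {3, 4, 6, 10} ∩ {2, 3, 4, 6, 8, 9, 10} = {3, 4, 6, 10}
So ⟦foreign actor who escaped in front of 13⟧ = {3, 4, 6, 10}.

{3, 4, 6, 10}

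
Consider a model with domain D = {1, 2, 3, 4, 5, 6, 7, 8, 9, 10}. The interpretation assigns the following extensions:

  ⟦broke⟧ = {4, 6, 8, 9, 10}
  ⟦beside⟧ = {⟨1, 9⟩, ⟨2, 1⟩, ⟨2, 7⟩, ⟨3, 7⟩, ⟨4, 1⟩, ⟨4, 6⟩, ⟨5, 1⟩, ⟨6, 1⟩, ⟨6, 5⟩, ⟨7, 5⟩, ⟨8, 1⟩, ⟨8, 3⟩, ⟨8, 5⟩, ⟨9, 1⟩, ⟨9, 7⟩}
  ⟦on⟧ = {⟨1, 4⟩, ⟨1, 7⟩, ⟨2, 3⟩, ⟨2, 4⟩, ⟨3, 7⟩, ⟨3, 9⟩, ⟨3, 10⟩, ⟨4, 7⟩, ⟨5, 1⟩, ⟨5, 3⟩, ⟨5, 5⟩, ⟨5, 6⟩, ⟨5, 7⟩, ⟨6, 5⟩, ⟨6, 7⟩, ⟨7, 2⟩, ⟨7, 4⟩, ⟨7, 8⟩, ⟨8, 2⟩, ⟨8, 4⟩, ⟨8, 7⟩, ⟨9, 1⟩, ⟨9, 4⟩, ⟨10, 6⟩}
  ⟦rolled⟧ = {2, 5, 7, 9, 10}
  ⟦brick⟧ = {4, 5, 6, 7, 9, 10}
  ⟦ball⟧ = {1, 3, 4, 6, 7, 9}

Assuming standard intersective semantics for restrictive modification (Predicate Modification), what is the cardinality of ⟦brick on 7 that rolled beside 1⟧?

⟦on 7⟧ = {x : ⟨x, 7⟩ ∈ ⟦on⟧} = {1, 3, 4, 5, 6, 8}
⟦that rolled⟧ = ⟦rolled⟧ = {2, 5, 7, 9, 10}
⟦beside 1⟧ = {x : ⟨x, 1⟩ ∈ ⟦beside⟧} = {2, 4, 5, 6, 8, 9}
⟦brick⟧ = {4, 5, 6, 7, 9, 10}
… ∩ ⟦on 7⟧ = {4, 5, 6, 7, 9, 10} ∩ {1, 3, 4, 5, 6, 8} = {4, 5, 6}
… ∩ ⟦that rolled⟧ = {4, 5, 6} ∩ {2, 5, 7, 9, 10} = {5}
… ∩ ⟦beside 1⟧ = {5} ∩ {2, 4, 5, 6, 8, 9} = {5}
⟦brick on 7 that rolled beside 1⟧ = {5}, so the cardinality is 1.

1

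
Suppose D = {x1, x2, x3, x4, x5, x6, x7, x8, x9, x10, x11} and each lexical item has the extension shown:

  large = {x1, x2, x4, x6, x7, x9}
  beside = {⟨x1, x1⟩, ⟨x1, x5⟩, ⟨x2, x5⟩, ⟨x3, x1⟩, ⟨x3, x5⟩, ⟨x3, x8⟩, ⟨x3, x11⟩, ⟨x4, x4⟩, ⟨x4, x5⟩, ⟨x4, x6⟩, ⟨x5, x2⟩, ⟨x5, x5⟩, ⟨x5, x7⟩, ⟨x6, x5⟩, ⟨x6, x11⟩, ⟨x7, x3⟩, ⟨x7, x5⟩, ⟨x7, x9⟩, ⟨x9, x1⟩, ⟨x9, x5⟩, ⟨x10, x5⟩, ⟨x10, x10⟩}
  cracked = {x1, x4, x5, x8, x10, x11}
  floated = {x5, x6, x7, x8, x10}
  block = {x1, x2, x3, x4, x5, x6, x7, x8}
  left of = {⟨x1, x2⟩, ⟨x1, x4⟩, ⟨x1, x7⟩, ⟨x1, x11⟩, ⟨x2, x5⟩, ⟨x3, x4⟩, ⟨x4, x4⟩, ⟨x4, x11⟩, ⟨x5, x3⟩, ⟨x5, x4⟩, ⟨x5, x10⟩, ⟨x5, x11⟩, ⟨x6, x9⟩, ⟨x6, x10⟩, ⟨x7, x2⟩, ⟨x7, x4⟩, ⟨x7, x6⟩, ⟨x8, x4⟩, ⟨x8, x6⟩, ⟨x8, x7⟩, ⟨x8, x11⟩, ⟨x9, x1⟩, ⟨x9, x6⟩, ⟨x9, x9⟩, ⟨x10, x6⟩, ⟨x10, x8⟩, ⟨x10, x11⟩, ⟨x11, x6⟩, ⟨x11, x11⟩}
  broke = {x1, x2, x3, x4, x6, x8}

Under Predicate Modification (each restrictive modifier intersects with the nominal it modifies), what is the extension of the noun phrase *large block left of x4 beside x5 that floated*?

{x7}

⟦left of x4⟧ = {x : ⟨x, x4⟩ ∈ ⟦left of⟧} = {x1, x3, x4, x5, x7, x8}
⟦beside x5⟧ = {x : ⟨x, x5⟩ ∈ ⟦beside⟧} = {x1, x2, x3, x4, x5, x6, x7, x9, x10}
⟦that floated⟧ = ⟦floated⟧ = {x5, x6, x7, x8, x10}
⟦block⟧ = {x1, x2, x3, x4, x5, x6, x7, x8}
… ∩ ⟦left of x4⟧ = {x1, x2, x3, x4, x5, x6, x7, x8} ∩ {x1, x3, x4, x5, x7, x8} = {x1, x3, x4, x5, x7, x8}
… ∩ ⟦beside x5⟧ = {x1, x3, x4, x5, x7, x8} ∩ {x1, x2, x3, x4, x5, x6, x7, x9, x10} = {x1, x3, x4, x5, x7}
… ∩ ⟦that floated⟧ = {x1, x3, x4, x5, x7} ∩ {x5, x6, x7, x8, x10} = {x5, x7}
… ∩ ⟦large⟧ = {x5, x7} ∩ {x1, x2, x4, x6, x7, x9} = {x7}
So ⟦large block left of x4 beside x5 that floated⟧ = {x7}.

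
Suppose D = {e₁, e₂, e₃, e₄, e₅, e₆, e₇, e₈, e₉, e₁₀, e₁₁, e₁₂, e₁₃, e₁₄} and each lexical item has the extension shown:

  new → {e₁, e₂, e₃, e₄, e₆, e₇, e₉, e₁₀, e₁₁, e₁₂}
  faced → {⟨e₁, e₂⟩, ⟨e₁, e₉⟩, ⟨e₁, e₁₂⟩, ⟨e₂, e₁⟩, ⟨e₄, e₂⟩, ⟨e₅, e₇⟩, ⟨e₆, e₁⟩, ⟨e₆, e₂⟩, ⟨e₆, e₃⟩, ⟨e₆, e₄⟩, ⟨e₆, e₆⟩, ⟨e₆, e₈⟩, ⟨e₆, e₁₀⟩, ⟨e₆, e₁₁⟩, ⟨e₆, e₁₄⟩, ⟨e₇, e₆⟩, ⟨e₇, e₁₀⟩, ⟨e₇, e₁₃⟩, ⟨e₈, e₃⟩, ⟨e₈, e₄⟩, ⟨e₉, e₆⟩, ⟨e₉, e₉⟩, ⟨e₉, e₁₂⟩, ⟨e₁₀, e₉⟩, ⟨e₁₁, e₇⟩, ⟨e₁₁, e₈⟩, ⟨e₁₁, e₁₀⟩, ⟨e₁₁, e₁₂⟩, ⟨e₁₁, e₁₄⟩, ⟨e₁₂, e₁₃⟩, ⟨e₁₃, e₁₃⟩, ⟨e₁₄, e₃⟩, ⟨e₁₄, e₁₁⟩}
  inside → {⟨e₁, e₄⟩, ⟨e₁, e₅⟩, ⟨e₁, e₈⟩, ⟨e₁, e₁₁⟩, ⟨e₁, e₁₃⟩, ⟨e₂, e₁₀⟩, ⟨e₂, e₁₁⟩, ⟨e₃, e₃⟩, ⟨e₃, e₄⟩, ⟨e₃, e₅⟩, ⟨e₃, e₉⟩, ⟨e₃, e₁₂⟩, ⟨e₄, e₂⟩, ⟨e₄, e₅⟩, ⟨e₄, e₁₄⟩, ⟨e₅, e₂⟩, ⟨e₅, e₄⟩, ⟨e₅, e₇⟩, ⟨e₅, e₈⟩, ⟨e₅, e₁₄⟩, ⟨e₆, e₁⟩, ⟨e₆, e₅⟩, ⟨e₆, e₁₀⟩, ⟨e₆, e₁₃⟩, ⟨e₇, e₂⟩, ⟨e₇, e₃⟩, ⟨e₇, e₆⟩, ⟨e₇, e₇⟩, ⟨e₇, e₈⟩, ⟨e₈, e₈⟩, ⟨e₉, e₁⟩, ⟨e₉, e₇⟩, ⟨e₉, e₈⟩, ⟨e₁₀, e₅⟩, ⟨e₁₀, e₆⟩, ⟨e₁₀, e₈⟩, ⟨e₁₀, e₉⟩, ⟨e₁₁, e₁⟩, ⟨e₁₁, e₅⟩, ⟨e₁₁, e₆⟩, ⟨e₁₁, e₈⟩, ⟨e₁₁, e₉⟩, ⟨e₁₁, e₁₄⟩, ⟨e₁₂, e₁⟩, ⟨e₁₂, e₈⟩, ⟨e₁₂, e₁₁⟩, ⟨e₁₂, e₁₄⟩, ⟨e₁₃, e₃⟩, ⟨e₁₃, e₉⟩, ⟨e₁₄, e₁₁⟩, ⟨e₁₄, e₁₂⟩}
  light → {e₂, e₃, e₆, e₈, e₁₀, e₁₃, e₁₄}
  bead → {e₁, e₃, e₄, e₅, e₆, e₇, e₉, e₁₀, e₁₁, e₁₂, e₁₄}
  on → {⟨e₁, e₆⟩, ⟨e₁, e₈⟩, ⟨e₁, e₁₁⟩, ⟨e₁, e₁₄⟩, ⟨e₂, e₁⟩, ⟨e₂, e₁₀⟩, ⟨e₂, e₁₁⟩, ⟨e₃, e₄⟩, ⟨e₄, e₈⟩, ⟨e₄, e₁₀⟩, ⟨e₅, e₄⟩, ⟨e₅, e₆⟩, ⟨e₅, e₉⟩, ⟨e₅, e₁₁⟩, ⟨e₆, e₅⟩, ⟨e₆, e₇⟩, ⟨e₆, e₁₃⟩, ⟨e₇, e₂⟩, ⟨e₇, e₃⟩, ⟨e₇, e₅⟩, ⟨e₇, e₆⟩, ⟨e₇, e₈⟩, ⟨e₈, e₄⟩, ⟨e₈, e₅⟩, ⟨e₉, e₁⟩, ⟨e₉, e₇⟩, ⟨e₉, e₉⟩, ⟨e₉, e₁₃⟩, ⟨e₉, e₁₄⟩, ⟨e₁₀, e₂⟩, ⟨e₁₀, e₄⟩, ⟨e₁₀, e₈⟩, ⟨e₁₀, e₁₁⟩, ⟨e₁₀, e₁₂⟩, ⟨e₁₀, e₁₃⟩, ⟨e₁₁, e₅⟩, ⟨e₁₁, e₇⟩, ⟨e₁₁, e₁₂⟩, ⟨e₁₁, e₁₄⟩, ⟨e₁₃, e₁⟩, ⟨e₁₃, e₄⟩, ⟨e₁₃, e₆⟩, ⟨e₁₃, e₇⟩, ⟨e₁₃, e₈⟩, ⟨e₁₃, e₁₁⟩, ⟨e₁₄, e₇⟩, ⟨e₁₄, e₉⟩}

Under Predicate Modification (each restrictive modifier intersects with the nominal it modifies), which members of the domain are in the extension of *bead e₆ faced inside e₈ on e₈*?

⟦e₆ faced⟧ = {x : ⟨e₆, x⟩ ∈ ⟦faced⟧} = {e₁, e₂, e₃, e₄, e₆, e₈, e₁₀, e₁₁, e₁₄}
⟦inside e₈⟧ = {x : ⟨x, e₈⟩ ∈ ⟦inside⟧} = {e₁, e₅, e₇, e₈, e₉, e₁₀, e₁₁, e₁₂}
⟦on e₈⟧ = {x : ⟨x, e₈⟩ ∈ ⟦on⟧} = {e₁, e₄, e₇, e₁₀, e₁₃}
⟦bead⟧ = {e₁, e₃, e₄, e₅, e₆, e₇, e₉, e₁₀, e₁₁, e₁₂, e₁₄}
… ∩ ⟦e₆ faced⟧ = {e₁, e₃, e₄, e₅, e₆, e₇, e₉, e₁₀, e₁₁, e₁₂, e₁₄} ∩ {e₁, e₂, e₃, e₄, e₆, e₈, e₁₀, e₁₁, e₁₄} = {e₁, e₃, e₄, e₆, e₁₀, e₁₁, e₁₄}
… ∩ ⟦inside e₈⟧ = {e₁, e₃, e₄, e₆, e₁₀, e₁₁, e₁₄} ∩ {e₁, e₅, e₇, e₈, e₉, e₁₀, e₁₁, e₁₂} = {e₁, e₁₀, e₁₁}
… ∩ ⟦on e₈⟧ = {e₁, e₁₀, e₁₁} ∩ {e₁, e₄, e₇, e₁₀, e₁₃} = {e₁, e₁₀}
So ⟦bead e₆ faced inside e₈ on e₈⟧ = {e₁, e₁₀}.

{e₁, e₁₀}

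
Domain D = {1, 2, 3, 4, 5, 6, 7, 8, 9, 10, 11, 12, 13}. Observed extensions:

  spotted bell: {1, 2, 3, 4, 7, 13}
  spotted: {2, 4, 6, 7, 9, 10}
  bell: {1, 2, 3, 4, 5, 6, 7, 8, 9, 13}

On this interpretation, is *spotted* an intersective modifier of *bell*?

⟦spotted⟧ ∩ ⟦bell⟧ = {2, 4, 6, 7, 9, 10} ∩ {1, 2, 3, 4, 5, 6, 7, 8, 9, 13} = {2, 4, 6, 7, 9}
Observed ⟦spotted bell⟧ = {1, 2, 3, 4, 7, 13}.
These differ, so the modifier is not intersective in this model.

no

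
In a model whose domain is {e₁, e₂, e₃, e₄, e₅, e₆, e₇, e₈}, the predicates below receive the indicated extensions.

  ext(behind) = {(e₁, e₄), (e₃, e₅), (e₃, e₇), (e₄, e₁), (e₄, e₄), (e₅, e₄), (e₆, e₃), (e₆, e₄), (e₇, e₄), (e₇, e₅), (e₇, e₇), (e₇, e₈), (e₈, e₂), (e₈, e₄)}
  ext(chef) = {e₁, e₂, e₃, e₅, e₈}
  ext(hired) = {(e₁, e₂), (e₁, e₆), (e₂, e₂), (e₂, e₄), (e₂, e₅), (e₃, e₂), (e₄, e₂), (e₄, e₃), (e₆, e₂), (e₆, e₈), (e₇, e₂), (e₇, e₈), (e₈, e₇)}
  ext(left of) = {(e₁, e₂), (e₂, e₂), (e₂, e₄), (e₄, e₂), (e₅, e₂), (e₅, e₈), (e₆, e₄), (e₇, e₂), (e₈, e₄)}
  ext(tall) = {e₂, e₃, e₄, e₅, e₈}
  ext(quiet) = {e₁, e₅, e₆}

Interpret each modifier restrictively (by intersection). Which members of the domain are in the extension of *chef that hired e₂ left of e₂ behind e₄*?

⟦that hired e₂⟧ = {x : ⟨x, e₂⟩ ∈ ⟦hired⟧} = {e₁, e₂, e₃, e₄, e₆, e₇}
⟦left of e₂⟧ = {x : ⟨x, e₂⟩ ∈ ⟦left of⟧} = {e₁, e₂, e₄, e₅, e₇}
⟦behind e₄⟧ = {x : ⟨x, e₄⟩ ∈ ⟦behind⟧} = {e₁, e₄, e₅, e₆, e₇, e₈}
⟦chef⟧ = {e₁, e₂, e₃, e₅, e₈}
… ∩ ⟦that hired e₂⟧ = {e₁, e₂, e₃, e₅, e₈} ∩ {e₁, e₂, e₃, e₄, e₆, e₇} = {e₁, e₂, e₃}
… ∩ ⟦left of e₂⟧ = {e₁, e₂, e₃} ∩ {e₁, e₂, e₄, e₅, e₇} = {e₁, e₂}
… ∩ ⟦behind e₄⟧ = {e₁, e₂} ∩ {e₁, e₄, e₅, e₆, e₇, e₈} = {e₁}
So ⟦chef that hired e₂ left of e₂ behind e₄⟧ = {e₁}.

{e₁}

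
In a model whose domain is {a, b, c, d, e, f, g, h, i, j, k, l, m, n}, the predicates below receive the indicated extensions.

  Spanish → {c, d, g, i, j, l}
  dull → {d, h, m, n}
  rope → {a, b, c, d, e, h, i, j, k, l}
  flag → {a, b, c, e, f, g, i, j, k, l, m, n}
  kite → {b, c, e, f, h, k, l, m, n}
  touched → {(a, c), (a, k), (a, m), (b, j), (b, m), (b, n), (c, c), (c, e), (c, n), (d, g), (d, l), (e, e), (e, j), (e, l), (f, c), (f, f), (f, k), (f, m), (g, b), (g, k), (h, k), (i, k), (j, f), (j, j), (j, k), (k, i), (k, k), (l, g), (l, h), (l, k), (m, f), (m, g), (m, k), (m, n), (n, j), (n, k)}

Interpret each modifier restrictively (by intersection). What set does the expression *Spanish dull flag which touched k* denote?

⟦which touched k⟧ = {x : ⟨x, k⟩ ∈ ⟦touched⟧} = {a, f, g, h, i, j, k, l, m, n}
⟦flag⟧ = {a, b, c, e, f, g, i, j, k, l, m, n}
… ∩ ⟦which touched k⟧ = {a, b, c, e, f, g, i, j, k, l, m, n} ∩ {a, f, g, h, i, j, k, l, m, n} = {a, f, g, i, j, k, l, m, n}
… ∩ ⟦Spanish⟧ = {a, f, g, i, j, k, l, m, n} ∩ {c, d, g, i, j, l} = {g, i, j, l}
… ∩ ⟦dull⟧ = {g, i, j, l} ∩ {d, h, m, n} = ∅
So ⟦Spanish dull flag which touched k⟧ = ∅.

∅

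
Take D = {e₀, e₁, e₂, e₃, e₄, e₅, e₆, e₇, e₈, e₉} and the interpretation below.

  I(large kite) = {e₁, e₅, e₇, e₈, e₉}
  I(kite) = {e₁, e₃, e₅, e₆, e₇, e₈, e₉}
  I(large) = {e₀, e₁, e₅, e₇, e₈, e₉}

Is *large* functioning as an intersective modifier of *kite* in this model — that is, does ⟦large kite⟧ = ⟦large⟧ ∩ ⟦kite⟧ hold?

⟦large⟧ ∩ ⟦kite⟧ = {e₀, e₁, e₅, e₇, e₈, e₉} ∩ {e₁, e₃, e₅, e₆, e₇, e₈, e₉} = {e₁, e₅, e₇, e₈, e₉}
Observed ⟦large kite⟧ = {e₁, e₅, e₇, e₈, e₉}.
These coincide, so the modifier is intersective here.

yes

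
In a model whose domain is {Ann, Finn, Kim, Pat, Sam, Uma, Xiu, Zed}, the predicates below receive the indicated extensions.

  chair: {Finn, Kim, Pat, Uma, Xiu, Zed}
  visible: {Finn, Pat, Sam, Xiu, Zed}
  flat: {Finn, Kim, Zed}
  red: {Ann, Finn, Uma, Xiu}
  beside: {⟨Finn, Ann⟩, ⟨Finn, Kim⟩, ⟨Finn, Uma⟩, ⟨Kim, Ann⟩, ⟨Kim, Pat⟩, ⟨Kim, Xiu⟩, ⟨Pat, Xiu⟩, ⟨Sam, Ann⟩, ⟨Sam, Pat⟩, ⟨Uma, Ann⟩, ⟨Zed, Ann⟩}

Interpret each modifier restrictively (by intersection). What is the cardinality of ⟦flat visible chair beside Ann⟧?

⟦beside Ann⟧ = {x : ⟨x, Ann⟩ ∈ ⟦beside⟧} = {Finn, Kim, Sam, Uma, Zed}
⟦chair⟧ = {Finn, Kim, Pat, Uma, Xiu, Zed}
… ∩ ⟦beside Ann⟧ = {Finn, Kim, Pat, Uma, Xiu, Zed} ∩ {Finn, Kim, Sam, Uma, Zed} = {Finn, Kim, Uma, Zed}
… ∩ ⟦flat⟧ = {Finn, Kim, Uma, Zed} ∩ {Finn, Kim, Zed} = {Finn, Kim, Zed}
… ∩ ⟦visible⟧ = {Finn, Kim, Zed} ∩ {Finn, Pat, Sam, Xiu, Zed} = {Finn, Zed}
⟦flat visible chair beside Ann⟧ = {Finn, Zed}, so the cardinality is 2.

2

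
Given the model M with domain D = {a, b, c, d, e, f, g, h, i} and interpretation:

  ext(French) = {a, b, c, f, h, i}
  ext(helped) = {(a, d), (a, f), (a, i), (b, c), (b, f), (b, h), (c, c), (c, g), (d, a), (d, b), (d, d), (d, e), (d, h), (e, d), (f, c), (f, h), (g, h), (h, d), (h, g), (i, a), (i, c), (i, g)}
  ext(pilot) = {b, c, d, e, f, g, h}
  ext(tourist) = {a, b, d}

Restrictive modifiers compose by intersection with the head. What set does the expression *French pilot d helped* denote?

⟦d helped⟧ = {x : ⟨d, x⟩ ∈ ⟦helped⟧} = {a, b, d, e, h}
⟦pilot⟧ = {b, c, d, e, f, g, h}
… ∩ ⟦d helped⟧ = {b, c, d, e, f, g, h} ∩ {a, b, d, e, h} = {b, d, e, h}
… ∩ ⟦French⟧ = {b, d, e, h} ∩ {a, b, c, f, h, i} = {b, h}
So ⟦French pilot d helped⟧ = {b, h}.

{b, h}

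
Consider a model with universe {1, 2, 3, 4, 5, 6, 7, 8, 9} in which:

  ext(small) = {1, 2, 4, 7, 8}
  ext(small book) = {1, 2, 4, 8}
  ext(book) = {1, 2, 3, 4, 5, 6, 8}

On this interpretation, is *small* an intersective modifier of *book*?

⟦small⟧ ∩ ⟦book⟧ = {1, 2, 4, 7, 8} ∩ {1, 2, 3, 4, 5, 6, 8} = {1, 2, 4, 8}
Observed ⟦small book⟧ = {1, 2, 4, 8}.
These coincide, so the modifier is intersective here.

yes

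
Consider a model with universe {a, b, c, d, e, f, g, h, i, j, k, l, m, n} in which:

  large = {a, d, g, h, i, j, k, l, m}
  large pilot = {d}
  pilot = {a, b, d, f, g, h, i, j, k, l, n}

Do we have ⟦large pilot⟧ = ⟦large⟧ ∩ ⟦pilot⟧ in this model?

⟦large⟧ ∩ ⟦pilot⟧ = {a, d, g, h, i, j, k, l, m} ∩ {a, b, d, f, g, h, i, j, k, l, n} = {a, d, g, h, i, j, k, l}
Observed ⟦large pilot⟧ = {d}.
These differ, so the modifier is not intersective in this model.

no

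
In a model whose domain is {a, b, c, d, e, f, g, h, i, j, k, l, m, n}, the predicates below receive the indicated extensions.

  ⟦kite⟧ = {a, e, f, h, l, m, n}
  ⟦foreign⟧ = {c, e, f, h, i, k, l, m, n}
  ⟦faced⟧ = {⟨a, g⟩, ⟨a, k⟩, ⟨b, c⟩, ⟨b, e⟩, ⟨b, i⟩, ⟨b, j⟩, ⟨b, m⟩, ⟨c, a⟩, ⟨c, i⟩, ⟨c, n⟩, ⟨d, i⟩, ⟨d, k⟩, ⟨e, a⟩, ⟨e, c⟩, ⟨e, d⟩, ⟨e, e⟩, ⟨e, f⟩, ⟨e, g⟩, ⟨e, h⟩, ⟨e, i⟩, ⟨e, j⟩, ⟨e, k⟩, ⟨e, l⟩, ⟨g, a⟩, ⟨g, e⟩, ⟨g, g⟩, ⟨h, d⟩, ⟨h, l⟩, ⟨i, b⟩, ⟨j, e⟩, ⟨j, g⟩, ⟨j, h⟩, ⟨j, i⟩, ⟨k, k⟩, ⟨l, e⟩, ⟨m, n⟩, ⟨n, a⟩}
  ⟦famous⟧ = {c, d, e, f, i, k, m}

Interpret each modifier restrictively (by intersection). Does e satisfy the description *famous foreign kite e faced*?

⟦e faced⟧ = {x : ⟨e, x⟩ ∈ ⟦faced⟧} = {a, c, d, e, f, g, h, i, j, k, l}
⟦kite⟧ = {a, e, f, h, l, m, n}
… ∩ ⟦e faced⟧ = {a, e, f, h, l, m, n} ∩ {a, c, d, e, f, g, h, i, j, k, l} = {a, e, f, h, l}
… ∩ ⟦famous⟧ = {a, e, f, h, l} ∩ {c, d, e, f, i, k, m} = {e, f}
… ∩ ⟦foreign⟧ = {e, f} ∩ {c, e, f, h, i, k, l, m, n} = {e, f}
⟦famous foreign kite e faced⟧ = {e, f}; e ∈ this set.

yes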